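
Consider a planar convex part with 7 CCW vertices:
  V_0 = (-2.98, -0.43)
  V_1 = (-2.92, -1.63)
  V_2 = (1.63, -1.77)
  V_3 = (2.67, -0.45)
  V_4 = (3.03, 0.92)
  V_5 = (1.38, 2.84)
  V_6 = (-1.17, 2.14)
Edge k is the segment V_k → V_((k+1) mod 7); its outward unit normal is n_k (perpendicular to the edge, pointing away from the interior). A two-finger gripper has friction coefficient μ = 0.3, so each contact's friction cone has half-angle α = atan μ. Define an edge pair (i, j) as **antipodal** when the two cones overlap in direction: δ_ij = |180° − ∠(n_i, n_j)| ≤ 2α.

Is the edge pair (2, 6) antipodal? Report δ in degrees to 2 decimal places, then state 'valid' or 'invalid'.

δ = 3.08°, valid

α = atan 0.3 = 16.70°;  2α = 33.40°
edge 2: e_2 = (+1.04, +1.32);  n_2 = (+0.7855, -0.6189)
edge 6: e_6 = (-1.81, -2.57);  n_6 = (-0.8176, +0.5758)
∠(n_2, n_6) = 176.92°
δ = |180° − 176.92°| = 3.08°
3.08° ≤ 2α = 33.40°  →  valid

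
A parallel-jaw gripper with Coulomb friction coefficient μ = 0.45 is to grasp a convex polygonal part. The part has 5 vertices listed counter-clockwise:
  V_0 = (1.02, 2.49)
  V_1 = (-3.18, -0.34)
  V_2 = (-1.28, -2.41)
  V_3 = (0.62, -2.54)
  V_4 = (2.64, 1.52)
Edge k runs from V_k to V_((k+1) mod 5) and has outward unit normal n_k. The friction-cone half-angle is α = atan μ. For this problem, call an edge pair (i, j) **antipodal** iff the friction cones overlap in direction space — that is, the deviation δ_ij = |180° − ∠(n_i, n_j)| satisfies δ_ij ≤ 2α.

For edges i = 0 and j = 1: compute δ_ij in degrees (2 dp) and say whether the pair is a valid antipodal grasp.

δ = 81.42°, invalid

α = atan 0.45 = 24.23°;  2α = 48.46°
edge 0: e_0 = (-4.20, -2.83);  n_0 = (-0.5588, +0.8293)
edge 1: e_1 = (+1.90, -2.07);  n_1 = (-0.7367, -0.6762)
∠(n_0, n_1) = 98.58°
δ = |180° − 98.58°| = 81.42°
81.42° > 2α = 48.46°  →  invalid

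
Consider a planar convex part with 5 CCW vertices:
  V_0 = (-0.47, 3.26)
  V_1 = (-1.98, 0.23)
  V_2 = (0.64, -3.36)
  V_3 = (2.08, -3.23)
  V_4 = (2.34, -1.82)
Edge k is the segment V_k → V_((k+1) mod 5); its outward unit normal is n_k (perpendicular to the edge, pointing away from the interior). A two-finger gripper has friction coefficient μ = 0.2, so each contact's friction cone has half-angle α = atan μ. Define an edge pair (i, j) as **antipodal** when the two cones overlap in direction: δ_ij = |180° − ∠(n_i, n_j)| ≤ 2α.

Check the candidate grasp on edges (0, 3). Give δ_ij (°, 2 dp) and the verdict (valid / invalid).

α = atan 0.2 = 11.31°;  2α = 22.62°
edge 0: e_0 = (-1.51, -3.03);  n_0 = (-0.8950, +0.4460)
edge 3: e_3 = (+0.26, +1.41);  n_3 = (+0.9834, -0.1813)
∠(n_0, n_3) = 163.96°
δ = |180° − 163.96°| = 16.04°
16.04° ≤ 2α = 22.62°  →  valid

δ = 16.04°, valid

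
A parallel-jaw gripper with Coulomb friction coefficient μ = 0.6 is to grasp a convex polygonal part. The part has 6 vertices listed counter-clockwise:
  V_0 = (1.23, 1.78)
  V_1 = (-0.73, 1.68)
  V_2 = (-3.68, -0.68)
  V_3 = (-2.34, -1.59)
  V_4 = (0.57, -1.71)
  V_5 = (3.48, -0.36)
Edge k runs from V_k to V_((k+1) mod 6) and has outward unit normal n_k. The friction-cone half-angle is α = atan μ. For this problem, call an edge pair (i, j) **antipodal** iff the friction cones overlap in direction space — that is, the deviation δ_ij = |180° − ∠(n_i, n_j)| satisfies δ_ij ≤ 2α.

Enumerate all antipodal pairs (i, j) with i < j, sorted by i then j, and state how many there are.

α = atan 0.6 = 30.96°;  2α = 61.93°
n_0 = (-0.0510, +0.9987)
n_1 = (-0.6247, +0.7809)
n_2 = (-0.5618, -0.8273)
n_3 = (-0.0412, -0.9992)
n_4 = (+0.4208, -0.9071)
n_5 = (+0.6892, +0.7246)
  (0,1): δ = 144.26°  ·
  (0,2): δ = 37.10°  ✓
  (0,3): δ = 5.28°  ✓
  (0,4): δ = 21.97°  ✓
  (0,5): δ = 133.51°  ·
  (1,2): δ = 72.84°  ·
  (1,3): δ = 41.02°  ✓
  (1,4): δ = 13.77°  ✓
  (1,5): δ = 97.78°  ·
  (2,3): δ = 148.18°  ·
  (2,4): δ = 120.93°  ·
  (2,5): δ = 9.38°  ✓
  (3,4): δ = 152.75°  ·
  (3,5): δ = 41.20°  ✓
  (4,5): δ = 68.45°  ·
antipodal pairs: 7

count = 7; pairs: (0,2), (0,3), (0,4), (1,3), (1,4), (2,5), (3,5)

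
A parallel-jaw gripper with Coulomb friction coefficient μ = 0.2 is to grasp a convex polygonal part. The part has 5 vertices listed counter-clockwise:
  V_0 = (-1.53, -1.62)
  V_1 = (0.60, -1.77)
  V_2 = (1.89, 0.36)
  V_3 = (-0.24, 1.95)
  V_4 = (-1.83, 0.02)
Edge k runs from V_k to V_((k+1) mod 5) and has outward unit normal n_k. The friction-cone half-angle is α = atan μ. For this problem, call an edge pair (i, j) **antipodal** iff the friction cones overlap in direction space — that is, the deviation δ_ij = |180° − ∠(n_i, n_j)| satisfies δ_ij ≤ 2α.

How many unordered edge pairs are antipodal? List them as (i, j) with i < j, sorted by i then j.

count = 1; pairs: (1,3)

α = atan 0.2 = 11.31°;  2α = 22.62°
n_0 = (-0.0702, -0.9975)
n_1 = (+0.8554, -0.5180)
n_2 = (+0.5982, +0.8014)
n_3 = (-0.7718, +0.6358)
n_4 = (-0.9837, -0.1799)
  (0,1): δ = 117.17°  ·
  (0,2): δ = 32.71°  ·
  (0,3): δ = 54.55°  ·
  (0,4): δ = 104.39°  ·
  (1,2): δ = 95.54°  ·
  (1,3): δ = 8.28°  ✓
  (1,4): δ = 41.57°  ·
  (2,3): δ = 92.74°  ·
  (2,4): δ = 42.89°  ·
  (3,4): δ = 130.15°  ·
antipodal pairs: 1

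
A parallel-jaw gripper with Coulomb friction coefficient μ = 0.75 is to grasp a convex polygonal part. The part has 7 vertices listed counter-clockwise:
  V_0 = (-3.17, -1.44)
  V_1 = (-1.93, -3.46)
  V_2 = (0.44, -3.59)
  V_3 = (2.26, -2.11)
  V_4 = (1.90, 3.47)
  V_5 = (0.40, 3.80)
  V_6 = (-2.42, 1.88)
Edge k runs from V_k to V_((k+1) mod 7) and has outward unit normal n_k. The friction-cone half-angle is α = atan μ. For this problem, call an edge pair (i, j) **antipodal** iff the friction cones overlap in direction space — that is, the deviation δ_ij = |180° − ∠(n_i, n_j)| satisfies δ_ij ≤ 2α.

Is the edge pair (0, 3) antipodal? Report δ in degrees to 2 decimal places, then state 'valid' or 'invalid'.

δ = 27.85°, valid

α = atan 0.75 = 36.87°;  2α = 73.74°
edge 0: e_0 = (+1.24, -2.02);  n_0 = (-0.8522, -0.5232)
edge 3: e_3 = (-0.36, +5.58);  n_3 = (+0.9979, +0.0644)
∠(n_0, n_3) = 152.15°
δ = |180° − 152.15°| = 27.85°
27.85° ≤ 2α = 73.74°  →  valid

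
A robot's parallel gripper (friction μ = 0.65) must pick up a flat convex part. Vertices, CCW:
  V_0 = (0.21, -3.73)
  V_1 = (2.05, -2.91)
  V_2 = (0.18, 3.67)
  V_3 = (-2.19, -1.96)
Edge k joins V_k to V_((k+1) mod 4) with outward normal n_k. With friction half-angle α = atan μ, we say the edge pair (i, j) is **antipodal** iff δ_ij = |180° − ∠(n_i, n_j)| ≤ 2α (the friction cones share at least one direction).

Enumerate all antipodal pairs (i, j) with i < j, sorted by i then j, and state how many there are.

count = 3; pairs: (0,2), (1,2), (1,3)

α = atan 0.65 = 33.02°;  2α = 66.05°
n_0 = (+0.4071, -0.9134)
n_1 = (+0.9619, +0.2734)
n_2 = (-0.9217, +0.3880)
n_3 = (-0.5935, -0.8048)
  (0,1): δ = 98.16°  ·
  (0,2): δ = 43.15°  ✓
  (0,3): δ = 119.57°  ·
  (1,2): δ = 38.69°  ✓
  (1,3): δ = 37.73°  ✓
  (2,3): δ = 103.58°  ·
antipodal pairs: 3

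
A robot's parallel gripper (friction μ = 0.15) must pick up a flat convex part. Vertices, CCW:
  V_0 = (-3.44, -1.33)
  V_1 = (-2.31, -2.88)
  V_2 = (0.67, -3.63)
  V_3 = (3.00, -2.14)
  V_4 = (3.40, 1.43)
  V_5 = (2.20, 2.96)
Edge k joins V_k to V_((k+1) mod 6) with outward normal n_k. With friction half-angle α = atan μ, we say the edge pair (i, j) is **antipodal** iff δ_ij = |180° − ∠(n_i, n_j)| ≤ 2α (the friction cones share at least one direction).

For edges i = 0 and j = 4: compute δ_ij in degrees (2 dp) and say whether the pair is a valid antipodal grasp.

δ = 2.01°, valid

α = atan 0.15 = 8.53°;  2α = 17.06°
edge 0: e_0 = (+1.13, -1.55);  n_0 = (-0.8081, -0.5891)
edge 4: e_4 = (-1.20, +1.53);  n_4 = (+0.7869, +0.6171)
∠(n_0, n_4) = 177.99°
δ = |180° − 177.99°| = 2.01°
2.01° ≤ 2α = 17.06°  →  valid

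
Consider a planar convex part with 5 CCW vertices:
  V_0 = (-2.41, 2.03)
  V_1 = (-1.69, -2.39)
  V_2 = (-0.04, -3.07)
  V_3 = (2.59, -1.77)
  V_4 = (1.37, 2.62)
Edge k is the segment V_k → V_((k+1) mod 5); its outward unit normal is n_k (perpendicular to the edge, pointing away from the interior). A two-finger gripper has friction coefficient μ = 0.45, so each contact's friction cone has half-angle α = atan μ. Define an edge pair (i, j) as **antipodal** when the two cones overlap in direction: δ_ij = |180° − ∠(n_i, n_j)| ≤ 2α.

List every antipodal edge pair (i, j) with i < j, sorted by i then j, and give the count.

α = atan 0.45 = 24.23°;  2α = 48.46°
n_0 = (-0.9870, -0.1608)
n_1 = (-0.3810, -0.9246)
n_2 = (+0.4431, -0.8965)
n_3 = (+0.9635, +0.2678)
n_4 = (-0.1542, +0.9880)
  (0,1): δ = 121.65°  ·
  (0,2): δ = 72.95°  ·
  (0,3): δ = 6.28°  ✓
  (0,4): δ = 89.62°  ·
  (1,2): δ = 131.30°  ·
  (1,3): δ = 52.07°  ·
  (1,4): δ = 31.27°  ✓
  (2,3): δ = 100.77°  ·
  (2,4): δ = 17.43°  ✓
  (3,4): δ = 96.66°  ·
antipodal pairs: 3

count = 3; pairs: (0,3), (1,4), (2,4)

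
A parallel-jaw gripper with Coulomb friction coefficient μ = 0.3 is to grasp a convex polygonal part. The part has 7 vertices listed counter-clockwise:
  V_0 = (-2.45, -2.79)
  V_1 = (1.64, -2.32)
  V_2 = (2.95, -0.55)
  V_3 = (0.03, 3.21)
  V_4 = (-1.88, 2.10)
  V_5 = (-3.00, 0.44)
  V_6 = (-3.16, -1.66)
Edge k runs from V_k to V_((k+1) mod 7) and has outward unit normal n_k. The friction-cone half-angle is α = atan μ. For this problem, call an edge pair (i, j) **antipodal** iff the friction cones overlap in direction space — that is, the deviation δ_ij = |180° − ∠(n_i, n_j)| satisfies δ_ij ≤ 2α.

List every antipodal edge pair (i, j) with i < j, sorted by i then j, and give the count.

count = 5; pairs: (0,3), (1,3), (1,4), (1,5), (2,6)

α = atan 0.3 = 16.70°;  2α = 33.40°
n_0 = (+0.1142, -0.9935)
n_1 = (+0.8038, -0.5949)
n_2 = (+0.7898, +0.6134)
n_3 = (-0.5025, +0.8646)
n_4 = (-0.8290, +0.5593)
n_5 = (-0.9971, +0.0760)
n_6 = (-0.8467, -0.5320)
  (0,1): δ = 133.06°  ·
  (0,2): δ = 58.72°  ·
  (0,3): δ = 23.61°  ✓
  (0,4): δ = 49.44°  ·
  (0,5): δ = 79.09°  ·
  (0,6): δ = 115.59°  ·
  (1,2): δ = 105.66°  ·
  (1,3): δ = 23.33°  ✓
  (1,4): δ = 2.50°  ✓
  (1,5): δ = 32.15°  ✓
  (1,6): δ = 68.65°  ·
  (2,3): δ = 97.67°  ·
  (2,4): δ = 71.84°  ·
  (2,5): δ = 42.19°  ·
  (2,6): δ = 5.69°  ✓
  (3,4): δ = 154.17°  ·
  (3,5): δ = 124.52°  ·
  (3,6): δ = 88.02°  ·
  (4,5): δ = 150.35°  ·
  (4,6): δ = 113.85°  ·
  (5,6): δ = 143.50°  ·
antipodal pairs: 5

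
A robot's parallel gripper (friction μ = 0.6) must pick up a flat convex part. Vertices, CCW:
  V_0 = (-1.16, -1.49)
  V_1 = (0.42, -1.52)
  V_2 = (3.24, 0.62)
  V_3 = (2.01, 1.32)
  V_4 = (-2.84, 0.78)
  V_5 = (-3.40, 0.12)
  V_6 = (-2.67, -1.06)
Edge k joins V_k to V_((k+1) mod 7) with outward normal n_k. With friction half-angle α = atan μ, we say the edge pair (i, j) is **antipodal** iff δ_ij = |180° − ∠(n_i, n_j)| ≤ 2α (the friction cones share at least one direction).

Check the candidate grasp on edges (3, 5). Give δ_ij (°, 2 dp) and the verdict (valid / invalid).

δ = 64.61°, invalid

α = atan 0.6 = 30.96°;  2α = 61.93°
edge 3: e_3 = (-4.85, -0.54);  n_3 = (-0.1107, +0.9939)
edge 5: e_5 = (+0.73, -1.18);  n_5 = (-0.8504, -0.5261)
∠(n_3, n_5) = 115.39°
δ = |180° − 115.39°| = 64.61°
64.61° > 2α = 61.93°  →  invalid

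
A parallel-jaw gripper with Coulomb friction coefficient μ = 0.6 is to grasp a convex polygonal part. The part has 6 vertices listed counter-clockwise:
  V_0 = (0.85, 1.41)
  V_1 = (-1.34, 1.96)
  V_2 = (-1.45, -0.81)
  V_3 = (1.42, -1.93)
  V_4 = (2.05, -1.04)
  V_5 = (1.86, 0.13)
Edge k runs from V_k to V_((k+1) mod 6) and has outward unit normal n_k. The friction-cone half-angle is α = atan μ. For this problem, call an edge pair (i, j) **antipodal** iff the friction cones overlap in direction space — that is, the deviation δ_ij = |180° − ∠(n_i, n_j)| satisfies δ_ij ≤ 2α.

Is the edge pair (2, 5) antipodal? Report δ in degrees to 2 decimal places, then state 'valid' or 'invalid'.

δ = 30.41°, valid

α = atan 0.6 = 30.96°;  2α = 61.93°
edge 2: e_2 = (+2.87, -1.12);  n_2 = (-0.3635, -0.9316)
edge 5: e_5 = (-1.01, +1.28);  n_5 = (+0.7850, +0.6194)
∠(n_2, n_5) = 149.59°
δ = |180° − 149.59°| = 30.41°
30.41° ≤ 2α = 61.93°  →  valid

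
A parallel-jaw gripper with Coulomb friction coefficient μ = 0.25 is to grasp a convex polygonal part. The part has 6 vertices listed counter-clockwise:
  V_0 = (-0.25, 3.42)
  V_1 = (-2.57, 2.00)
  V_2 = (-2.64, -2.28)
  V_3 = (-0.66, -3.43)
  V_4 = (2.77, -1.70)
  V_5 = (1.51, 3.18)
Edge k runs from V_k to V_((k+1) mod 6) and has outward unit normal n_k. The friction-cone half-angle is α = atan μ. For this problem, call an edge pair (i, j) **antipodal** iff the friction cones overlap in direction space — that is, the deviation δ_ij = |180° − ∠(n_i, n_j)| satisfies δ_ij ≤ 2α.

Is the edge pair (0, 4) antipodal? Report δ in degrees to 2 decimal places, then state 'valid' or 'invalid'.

α = atan 0.25 = 14.04°;  2α = 28.07°
edge 0: e_0 = (-2.32, -1.42);  n_0 = (-0.5220, +0.8529)
edge 4: e_4 = (-1.26, +4.88);  n_4 = (+0.9682, +0.2500)
∠(n_0, n_4) = 106.99°
δ = |180° − 106.99°| = 73.01°
73.01° > 2α = 28.07°  →  invalid

δ = 73.01°, invalid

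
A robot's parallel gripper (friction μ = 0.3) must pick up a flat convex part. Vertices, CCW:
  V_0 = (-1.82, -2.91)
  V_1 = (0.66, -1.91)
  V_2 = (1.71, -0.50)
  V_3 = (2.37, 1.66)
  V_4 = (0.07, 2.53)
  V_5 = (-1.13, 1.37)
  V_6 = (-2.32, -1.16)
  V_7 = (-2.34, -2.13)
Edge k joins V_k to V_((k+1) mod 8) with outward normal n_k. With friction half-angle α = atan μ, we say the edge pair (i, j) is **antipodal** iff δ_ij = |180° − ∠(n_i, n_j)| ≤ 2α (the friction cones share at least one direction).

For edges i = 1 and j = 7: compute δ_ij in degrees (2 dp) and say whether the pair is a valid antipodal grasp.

δ = 70.36°, invalid

α = atan 0.3 = 16.70°;  2α = 33.40°
edge 1: e_1 = (+1.05, +1.41);  n_1 = (+0.8020, -0.5973)
edge 7: e_7 = (+0.52, -0.78);  n_7 = (-0.8321, -0.5547)
∠(n_1, n_7) = 109.64°
δ = |180° − 109.64°| = 70.36°
70.36° > 2α = 33.40°  →  invalid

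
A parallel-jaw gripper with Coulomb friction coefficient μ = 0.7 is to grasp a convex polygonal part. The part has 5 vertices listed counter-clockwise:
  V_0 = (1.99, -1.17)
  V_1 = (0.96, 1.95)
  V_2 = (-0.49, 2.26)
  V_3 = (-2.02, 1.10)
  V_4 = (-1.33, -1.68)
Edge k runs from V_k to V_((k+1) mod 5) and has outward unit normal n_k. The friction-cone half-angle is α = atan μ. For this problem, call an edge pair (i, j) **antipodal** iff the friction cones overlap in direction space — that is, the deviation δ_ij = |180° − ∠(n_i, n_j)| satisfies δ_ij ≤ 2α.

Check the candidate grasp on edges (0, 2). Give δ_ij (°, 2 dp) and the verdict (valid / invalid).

α = atan 0.7 = 34.99°;  2α = 69.98°
edge 0: e_0 = (-1.03, +3.12);  n_0 = (+0.9496, +0.3135)
edge 2: e_2 = (-1.53, -1.16);  n_2 = (-0.6042, +0.7969)
∠(n_0, n_2) = 108.90°
δ = |180° − 108.90°| = 71.10°
71.10° > 2α = 69.98°  →  invalid

δ = 71.10°, invalid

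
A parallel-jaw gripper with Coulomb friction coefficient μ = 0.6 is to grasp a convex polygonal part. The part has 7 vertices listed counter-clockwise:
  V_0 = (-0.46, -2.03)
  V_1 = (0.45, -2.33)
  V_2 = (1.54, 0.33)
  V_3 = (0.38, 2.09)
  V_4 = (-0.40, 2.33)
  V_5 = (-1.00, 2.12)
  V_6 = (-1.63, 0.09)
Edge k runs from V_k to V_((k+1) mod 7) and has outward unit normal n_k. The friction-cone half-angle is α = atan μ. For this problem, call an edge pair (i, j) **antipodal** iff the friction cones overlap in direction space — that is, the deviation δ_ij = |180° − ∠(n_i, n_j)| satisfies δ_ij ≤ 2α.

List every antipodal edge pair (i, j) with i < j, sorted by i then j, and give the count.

α = atan 0.6 = 30.96°;  2α = 61.93°
n_0 = (-0.3131, -0.9497)
n_1 = (+0.9253, -0.3792)
n_2 = (+0.8350, +0.5503)
n_3 = (+0.2941, +0.9558)
n_4 = (-0.3304, +0.9439)
n_5 = (-0.9551, +0.2964)
n_6 = (-0.8755, -0.4832)
  (0,1): δ = 94.04°  ·
  (0,2): δ = 38.37°  ✓
  (0,3): δ = 1.14°  ✓
  (0,4): δ = 37.54°  ✓
  (0,5): δ = 91.00°  ·
  (0,6): δ = 137.14°  ·
  (1,2): δ = 124.33°  ·
  (1,3): δ = 84.82°  ·
  (1,4): δ = 48.43°  ✓
  (1,5): δ = 5.04°  ✓
  (1,6): δ = 51.18°  ✓
  (2,3): δ = 140.49°  ·
  (2,4): δ = 104.10°  ·
  (2,5): δ = 50.63°  ✓
  (2,6): δ = 4.49°  ✓
  (3,4): δ = 143.61°  ·
  (3,5): δ = 90.14°  ·
  (3,6): δ = 44.00°  ✓
  (4,5): δ = 126.53°  ·
  (4,6): δ = 80.40°  ·
  (5,6): δ = 133.86°  ·
antipodal pairs: 9

count = 9; pairs: (0,2), (0,3), (0,4), (1,4), (1,5), (1,6), (2,5), (2,6), (3,6)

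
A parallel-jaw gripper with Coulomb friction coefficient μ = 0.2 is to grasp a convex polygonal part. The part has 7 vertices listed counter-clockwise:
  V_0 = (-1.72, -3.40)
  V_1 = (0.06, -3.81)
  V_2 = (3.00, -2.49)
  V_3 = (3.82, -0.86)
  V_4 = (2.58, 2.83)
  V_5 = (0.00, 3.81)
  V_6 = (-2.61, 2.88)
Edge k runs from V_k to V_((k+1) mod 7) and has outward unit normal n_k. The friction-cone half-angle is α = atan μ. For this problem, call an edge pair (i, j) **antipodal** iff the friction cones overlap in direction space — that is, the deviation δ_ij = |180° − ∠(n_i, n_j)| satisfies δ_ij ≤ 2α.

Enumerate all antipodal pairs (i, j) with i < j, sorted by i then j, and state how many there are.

α = atan 0.2 = 11.31°;  2α = 22.62°
n_0 = (-0.2245, -0.9745)
n_1 = (+0.4096, -0.9123)
n_2 = (+0.8933, -0.4494)
n_3 = (+0.9479, +0.3185)
n_4 = (+0.3551, +0.9348)
n_5 = (-0.3357, +0.9420)
n_6 = (-0.9901, -0.1403)
  (0,1): δ = 142.85°  ·
  (0,2): δ = 103.73°  ·
  (0,3): δ = 58.45°  ·
  (0,4): δ = 7.83°  ✓
  (0,5): δ = 32.58°  ·
  (0,6): δ = 111.04°  ·
  (1,2): δ = 140.88°  ·
  (1,3): δ = 95.60°  ·
  (1,4): δ = 44.98°  ·
  (1,5): δ = 4.57°  ✓
  (1,6): δ = 73.89°  ·
  (2,3): δ = 134.72°  ·
  (2,4): δ = 84.09°  ·
  (2,5): δ = 43.68°  ·
  (2,6): δ = 34.77°  ·
  (3,4): δ = 129.37°  ·
  (3,5): δ = 88.96°  ·
  (3,6): δ = 10.51°  ✓
  (4,5): δ = 139.59°  ·
  (4,6): δ = 61.13°  ·
  (5,6): δ = 101.55°  ·
antipodal pairs: 3

count = 3; pairs: (0,4), (1,5), (3,6)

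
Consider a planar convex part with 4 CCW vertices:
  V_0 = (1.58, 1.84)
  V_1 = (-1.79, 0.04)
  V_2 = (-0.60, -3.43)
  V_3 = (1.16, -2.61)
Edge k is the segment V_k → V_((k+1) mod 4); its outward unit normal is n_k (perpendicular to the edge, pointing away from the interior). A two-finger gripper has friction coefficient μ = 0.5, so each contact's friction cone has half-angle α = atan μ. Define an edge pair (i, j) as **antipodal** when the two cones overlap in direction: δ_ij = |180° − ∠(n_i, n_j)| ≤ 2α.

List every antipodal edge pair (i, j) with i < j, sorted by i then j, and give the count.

count = 2; pairs: (0,2), (1,3)

α = atan 0.5 = 26.57°;  2α = 53.13°
n_0 = (-0.4711, +0.8821)
n_1 = (-0.9459, -0.3244)
n_2 = (+0.4223, -0.9064)
n_3 = (+0.9956, -0.0940)
  (0,1): δ = 99.18°  ·
  (0,2): δ = 3.13°  ✓
  (0,3): δ = 56.50°  ·
  (1,2): δ = 83.95°  ·
  (1,3): δ = 24.32°  ✓
  (2,3): δ = 120.37°  ·
antipodal pairs: 2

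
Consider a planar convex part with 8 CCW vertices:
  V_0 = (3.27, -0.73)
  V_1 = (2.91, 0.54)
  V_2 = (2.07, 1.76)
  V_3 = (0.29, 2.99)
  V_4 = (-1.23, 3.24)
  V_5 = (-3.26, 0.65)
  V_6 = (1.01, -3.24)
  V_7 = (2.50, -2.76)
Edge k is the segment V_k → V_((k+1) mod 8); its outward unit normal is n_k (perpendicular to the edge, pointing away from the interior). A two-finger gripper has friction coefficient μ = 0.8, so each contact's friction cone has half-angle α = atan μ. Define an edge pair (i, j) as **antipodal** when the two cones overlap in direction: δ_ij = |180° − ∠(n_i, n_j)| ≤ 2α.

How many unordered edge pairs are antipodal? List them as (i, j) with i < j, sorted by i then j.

count = 12; pairs: (0,4), (0,5), (1,4), (1,5), (1,6), (2,5), (2,6), (3,5), (3,6), (4,6), (4,7), (5,7)

α = atan 0.8 = 38.66°;  2α = 77.32°
n_0 = (+0.9621, +0.2727)
n_1 = (+0.8236, +0.5671)
n_2 = (+0.5685, +0.8227)
n_3 = (+0.1623, +0.9867)
n_4 = (-0.7871, +0.6169)
n_5 = (-0.6734, -0.7392)
n_6 = (+0.3066, -0.9518)
n_7 = (+0.9350, -0.3547)
  (0,1): δ = 161.28°  ·
  (0,2): δ = 140.47°  ·
  (0,3): δ = 115.17°  ·
  (0,4): δ = 53.91°  ✓
  (0,5): δ = 31.84°  ✓
  (0,6): δ = 92.03°  ·
  (0,7): δ = 143.40°  ·
  (1,2): δ = 159.19°  ·
  (1,3): δ = 133.89°  ·
  (1,4): δ = 72.64°  ✓
  (1,5): δ = 13.12°  ✓
  (1,6): δ = 73.31°  ✓
  (1,7): δ = 124.68°  ·
  (2,3): δ = 154.70°  ·
  (2,4): δ = 93.44°  ·
  (2,5): δ = 7.69°  ✓
  (2,6): δ = 52.50°  ✓
  (2,7): δ = 103.87°  ·
  (3,4): δ = 118.75°  ·
  (3,5): δ = 32.99°  ✓
  (3,6): δ = 27.20°  ✓
  (3,7): δ = 78.57°  ·
  (4,5): δ = 94.24°  ·
  (4,6): δ = 34.06°  ✓
  (4,7): δ = 17.32°  ✓
  (5,6): δ = 119.81°  ·
  (5,7): δ = 68.44°  ✓
  (6,7): δ = 128.63°  ·
antipodal pairs: 12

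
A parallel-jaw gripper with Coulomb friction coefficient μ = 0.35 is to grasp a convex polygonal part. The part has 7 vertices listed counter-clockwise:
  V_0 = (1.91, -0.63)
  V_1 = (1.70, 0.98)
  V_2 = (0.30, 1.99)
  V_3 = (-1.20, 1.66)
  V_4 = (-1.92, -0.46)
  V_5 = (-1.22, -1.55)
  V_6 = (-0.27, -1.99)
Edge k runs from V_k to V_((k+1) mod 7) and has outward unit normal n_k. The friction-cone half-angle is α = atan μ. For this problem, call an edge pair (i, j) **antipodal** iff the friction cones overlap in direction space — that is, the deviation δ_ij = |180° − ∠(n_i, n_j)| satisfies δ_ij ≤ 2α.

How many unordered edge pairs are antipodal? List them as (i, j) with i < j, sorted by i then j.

count = 6; pairs: (0,3), (0,4), (1,4), (1,5), (2,5), (2,6)

α = atan 0.35 = 19.29°;  2α = 38.58°
n_0 = (+0.9916, +0.1293)
n_1 = (+0.5851, +0.8110)
n_2 = (-0.2149, +0.9766)
n_3 = (-0.9469, +0.3216)
n_4 = (-0.8414, -0.5404)
n_5 = (-0.4203, -0.9074)
n_6 = (+0.5293, -0.8484)
  (0,1): δ = 133.24°  ·
  (0,2): δ = 85.02°  ·
  (0,3): δ = 26.19°  ✓
  (0,4): δ = 25.28°  ✓
  (0,5): δ = 57.72°  ·
  (0,6): δ = 114.53°  ·
  (1,2): δ = 131.78°  ·
  (1,3): δ = 72.95°  ·
  (1,4): δ = 21.48°  ✓
  (1,5): δ = 10.96°  ✓
  (1,6): δ = 67.77°  ·
  (2,3): δ = 121.17°  ·
  (2,4): δ = 69.70°  ·
  (2,5): δ = 37.26°  ✓
  (2,6): δ = 19.55°  ✓
  (3,4): δ = 128.53°  ·
  (3,5): δ = 96.09°  ·
  (3,6): δ = 39.28°  ·
  (4,5): δ = 147.56°  ·
  (4,6): δ = 90.75°  ·
  (5,6): δ = 123.19°  ·
antipodal pairs: 6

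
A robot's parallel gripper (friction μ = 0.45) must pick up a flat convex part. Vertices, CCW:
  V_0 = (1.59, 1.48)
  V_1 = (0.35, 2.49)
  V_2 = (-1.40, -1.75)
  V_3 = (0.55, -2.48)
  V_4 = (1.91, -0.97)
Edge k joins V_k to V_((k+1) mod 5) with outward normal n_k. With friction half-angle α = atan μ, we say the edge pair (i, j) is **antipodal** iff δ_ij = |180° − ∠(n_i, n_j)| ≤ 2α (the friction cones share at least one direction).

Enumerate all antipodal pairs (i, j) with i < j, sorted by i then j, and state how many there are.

α = atan 0.45 = 24.23°;  2α = 48.46°
n_0 = (+0.6315, +0.7753)
n_1 = (-0.9244, +0.3815)
n_2 = (-0.3506, -0.9365)
n_3 = (+0.7430, -0.6692)
n_4 = (+0.9916, +0.1295)
  (0,1): δ = 73.26°  ·
  (0,2): δ = 18.64°  ✓
  (0,3): δ = 87.16°  ·
  (0,4): δ = 136.60°  ·
  (1,2): δ = 88.10°  ·
  (1,3): δ = 19.58°  ✓
  (1,4): δ = 29.87°  ✓
  (2,3): δ = 111.48°  ·
  (2,4): δ = 62.03°  ·
  (3,4): δ = 130.55°  ·
antipodal pairs: 3

count = 3; pairs: (0,2), (1,3), (1,4)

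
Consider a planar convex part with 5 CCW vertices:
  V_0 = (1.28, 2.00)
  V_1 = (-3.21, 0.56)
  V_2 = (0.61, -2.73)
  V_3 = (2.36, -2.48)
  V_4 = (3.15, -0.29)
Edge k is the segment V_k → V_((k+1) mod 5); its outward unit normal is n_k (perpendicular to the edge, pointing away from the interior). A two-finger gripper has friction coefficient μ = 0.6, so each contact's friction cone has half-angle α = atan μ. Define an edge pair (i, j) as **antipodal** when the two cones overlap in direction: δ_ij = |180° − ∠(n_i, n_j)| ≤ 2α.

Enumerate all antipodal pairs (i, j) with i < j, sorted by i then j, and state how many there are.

α = atan 0.6 = 30.96°;  2α = 61.93°
n_0 = (-0.3054, +0.9522)
n_1 = (-0.6526, -0.7577)
n_2 = (+0.1414, -0.9899)
n_3 = (+0.9407, -0.3393)
n_4 = (+0.7746, +0.6325)
  (0,1): δ = 58.52°  ✓
  (0,2): δ = 9.65°  ✓
  (0,3): δ = 52.38°  ✓
  (0,4): δ = 111.45°  ·
  (1,2): δ = 131.13°  ·
  (1,3): δ = 69.10°  ·
  (1,4): δ = 10.03°  ✓
  (2,3): δ = 117.97°  ·
  (2,4): δ = 58.90°  ✓
  (3,4): δ = 120.93°  ·
antipodal pairs: 5

count = 5; pairs: (0,1), (0,2), (0,3), (1,4), (2,4)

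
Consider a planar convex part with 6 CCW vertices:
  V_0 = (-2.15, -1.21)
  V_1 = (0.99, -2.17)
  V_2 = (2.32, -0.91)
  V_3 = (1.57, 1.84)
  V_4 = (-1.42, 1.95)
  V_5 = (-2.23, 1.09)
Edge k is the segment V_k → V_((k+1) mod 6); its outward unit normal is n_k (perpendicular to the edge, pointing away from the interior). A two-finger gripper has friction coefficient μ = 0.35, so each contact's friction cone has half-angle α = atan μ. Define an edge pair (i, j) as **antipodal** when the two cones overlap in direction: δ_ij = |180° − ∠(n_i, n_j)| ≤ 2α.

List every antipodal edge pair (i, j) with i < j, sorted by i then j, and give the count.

count = 3; pairs: (0,3), (1,4), (2,5)

α = atan 0.35 = 19.29°;  2α = 38.58°
n_0 = (-0.2924, -0.9563)
n_1 = (+0.6877, -0.7260)
n_2 = (+0.9648, +0.2631)
n_3 = (+0.0368, +0.9993)
n_4 = (-0.7280, +0.6856)
n_5 = (-0.9994, -0.0348)
  (0,1): δ = 119.55°  ·
  (0,2): δ = 57.74°  ·
  (0,3): δ = 14.89°  ✓
  (0,4): δ = 63.72°  ·
  (0,5): δ = 108.99°  ·
  (1,2): δ = 118.20°  ·
  (1,3): δ = 45.56°  ·
  (1,4): δ = 3.26°  ✓
  (1,5): δ = 48.54°  ·
  (2,3): δ = 107.36°  ·
  (2,4): δ = 58.54°  ·
  (2,5): δ = 13.26°  ✓
  (3,4): δ = 131.18°  ·
  (3,5): δ = 85.90°  ·
  (4,5): δ = 134.72°  ·
antipodal pairs: 3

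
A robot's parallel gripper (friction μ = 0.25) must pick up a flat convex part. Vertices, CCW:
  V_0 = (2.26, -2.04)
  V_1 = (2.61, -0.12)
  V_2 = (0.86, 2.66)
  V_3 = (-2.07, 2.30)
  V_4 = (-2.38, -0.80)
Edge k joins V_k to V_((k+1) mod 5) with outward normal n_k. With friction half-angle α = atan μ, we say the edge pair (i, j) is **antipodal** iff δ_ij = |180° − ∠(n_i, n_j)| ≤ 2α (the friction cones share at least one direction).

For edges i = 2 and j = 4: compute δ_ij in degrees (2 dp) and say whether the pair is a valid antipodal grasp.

δ = 21.97°, valid

α = atan 0.25 = 14.04°;  2α = 28.07°
edge 2: e_2 = (-2.93, -0.36);  n_2 = (-0.1219, +0.9925)
edge 4: e_4 = (+4.64, -1.24);  n_4 = (-0.2582, -0.9661)
∠(n_2, n_4) = 158.03°
δ = |180° − 158.03°| = 21.97°
21.97° ≤ 2α = 28.07°  →  valid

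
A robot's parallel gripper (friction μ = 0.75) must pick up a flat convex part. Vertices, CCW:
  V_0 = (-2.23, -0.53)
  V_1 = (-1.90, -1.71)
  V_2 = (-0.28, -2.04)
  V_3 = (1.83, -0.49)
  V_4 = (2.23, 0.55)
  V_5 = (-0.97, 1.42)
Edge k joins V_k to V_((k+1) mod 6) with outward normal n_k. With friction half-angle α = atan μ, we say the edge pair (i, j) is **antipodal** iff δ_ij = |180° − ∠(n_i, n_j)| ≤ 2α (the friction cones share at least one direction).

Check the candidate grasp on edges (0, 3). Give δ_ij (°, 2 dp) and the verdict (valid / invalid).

α = atan 0.75 = 36.87°;  2α = 73.74°
edge 0: e_0 = (+0.33, -1.18);  n_0 = (-0.9630, -0.2693)
edge 3: e_3 = (+0.40, +1.04);  n_3 = (+0.9333, -0.3590)
∠(n_0, n_3) = 143.34°
δ = |180° − 143.34°| = 36.66°
36.66° ≤ 2α = 73.74°  →  valid

δ = 36.66°, valid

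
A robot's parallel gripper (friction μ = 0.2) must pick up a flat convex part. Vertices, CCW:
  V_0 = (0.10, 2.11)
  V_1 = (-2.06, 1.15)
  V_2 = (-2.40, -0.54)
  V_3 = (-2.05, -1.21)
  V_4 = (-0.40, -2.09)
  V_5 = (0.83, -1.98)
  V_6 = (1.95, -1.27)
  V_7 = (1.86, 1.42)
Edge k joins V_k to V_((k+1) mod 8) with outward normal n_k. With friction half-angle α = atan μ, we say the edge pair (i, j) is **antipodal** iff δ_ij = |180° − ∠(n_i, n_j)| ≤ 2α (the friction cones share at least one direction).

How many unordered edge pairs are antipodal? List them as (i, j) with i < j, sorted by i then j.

count = 4; pairs: (0,4), (0,5), (1,6), (3,7)

α = atan 0.2 = 11.31°;  2α = 22.62°
n_0 = (-0.4061, +0.9138)
n_1 = (-0.9804, +0.1972)
n_2 = (-0.8863, -0.4630)
n_3 = (-0.4706, -0.8824)
n_4 = (+0.0891, -0.9960)
n_5 = (+0.5354, -0.8446)
n_6 = (+0.9994, +0.0334)
n_7 = (+0.3650, +0.9310)
  (0,1): δ = 125.34°  ·
  (0,2): δ = 86.38°  ·
  (0,3): δ = 52.03°  ·
  (0,4): δ = 18.85°  ✓
  (0,5): δ = 8.41°  ✓
  (0,6): δ = 67.95°  ·
  (0,7): δ = 134.63°  ·
  (1,2): δ = 141.04°  ·
  (1,3): δ = 106.70°  ·
  (1,4): δ = 73.51°  ·
  (1,5): δ = 46.25°  ·
  (1,6): δ = 13.29°  ✓
  (1,7): δ = 79.97°  ·
  (2,3): δ = 145.65°  ·
  (2,4): δ = 112.47°  ·
  (2,5): δ = 85.21°  ·
  (2,6): δ = 25.67°  ·
  (2,7): δ = 41.01°  ·
  (3,4): δ = 146.82°  ·
  (3,5): δ = 119.56°  ·
  (3,6): δ = 60.01°  ·
  (3,7): δ = 6.67°  ✓
  (4,5): δ = 152.74°  ·
  (4,6): δ = 93.19°  ·
  (4,7): δ = 26.52°  ·
  (5,6): δ = 120.46°  ·
  (5,7): δ = 53.78°  ·
  (6,7): δ = 113.32°  ·
antipodal pairs: 4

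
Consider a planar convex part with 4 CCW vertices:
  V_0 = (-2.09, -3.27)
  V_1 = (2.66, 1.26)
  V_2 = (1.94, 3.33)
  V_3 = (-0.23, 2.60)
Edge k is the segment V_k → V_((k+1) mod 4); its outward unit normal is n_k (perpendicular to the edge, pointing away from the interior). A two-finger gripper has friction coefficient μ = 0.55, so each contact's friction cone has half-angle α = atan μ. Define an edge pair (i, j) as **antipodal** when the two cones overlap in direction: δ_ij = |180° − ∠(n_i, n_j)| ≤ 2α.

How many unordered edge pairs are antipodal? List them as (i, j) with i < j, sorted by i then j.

count = 3; pairs: (0,2), (0,3), (1,3)

α = atan 0.55 = 28.81°;  2α = 57.62°
n_0 = (+0.6901, -0.7237)
n_1 = (+0.9445, +0.3285)
n_2 = (-0.3188, +0.9478)
n_3 = (-0.9533, +0.3021)
  (0,1): δ = 114.46°  ·
  (0,2): δ = 25.05°  ✓
  (0,3): δ = 28.78°  ✓
  (1,2): δ = 90.59°  ·
  (1,3): δ = 36.76°  ✓
  (2,3): δ = 126.17°  ·
antipodal pairs: 3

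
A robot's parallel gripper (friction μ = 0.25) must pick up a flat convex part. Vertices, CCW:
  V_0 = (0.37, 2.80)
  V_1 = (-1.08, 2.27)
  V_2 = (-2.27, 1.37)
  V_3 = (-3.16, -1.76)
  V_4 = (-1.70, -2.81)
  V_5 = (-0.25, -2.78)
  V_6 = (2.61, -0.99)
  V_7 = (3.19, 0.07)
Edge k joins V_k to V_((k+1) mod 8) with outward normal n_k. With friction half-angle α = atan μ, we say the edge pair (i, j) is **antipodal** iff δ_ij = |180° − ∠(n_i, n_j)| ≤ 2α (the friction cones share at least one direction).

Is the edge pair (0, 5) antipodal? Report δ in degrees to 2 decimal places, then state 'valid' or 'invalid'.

α = atan 0.25 = 14.04°;  2α = 28.07°
edge 0: e_0 = (-1.45, -0.53);  n_0 = (-0.3433, +0.9392)
edge 5: e_5 = (+2.86, +1.79);  n_5 = (+0.5305, -0.8477)
∠(n_0, n_5) = 168.04°
δ = |180° − 168.04°| = 11.96°
11.96° ≤ 2α = 28.07°  →  valid

δ = 11.96°, valid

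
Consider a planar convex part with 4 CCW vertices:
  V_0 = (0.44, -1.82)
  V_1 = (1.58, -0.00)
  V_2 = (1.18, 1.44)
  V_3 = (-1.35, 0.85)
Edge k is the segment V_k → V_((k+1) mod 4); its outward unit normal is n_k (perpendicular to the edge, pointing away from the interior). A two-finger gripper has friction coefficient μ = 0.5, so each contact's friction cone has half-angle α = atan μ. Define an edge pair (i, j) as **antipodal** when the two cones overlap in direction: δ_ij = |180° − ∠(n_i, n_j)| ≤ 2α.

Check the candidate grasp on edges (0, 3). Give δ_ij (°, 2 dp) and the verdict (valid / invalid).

α = atan 0.5 = 26.57°;  2α = 53.13°
edge 0: e_0 = (+1.14, +1.82);  n_0 = (+0.8475, -0.5308)
edge 3: e_3 = (+1.79, -2.67);  n_3 = (-0.8306, -0.5569)
∠(n_0, n_3) = 114.10°
δ = |180° − 114.10°| = 65.90°
65.90° > 2α = 53.13°  →  invalid

δ = 65.90°, invalid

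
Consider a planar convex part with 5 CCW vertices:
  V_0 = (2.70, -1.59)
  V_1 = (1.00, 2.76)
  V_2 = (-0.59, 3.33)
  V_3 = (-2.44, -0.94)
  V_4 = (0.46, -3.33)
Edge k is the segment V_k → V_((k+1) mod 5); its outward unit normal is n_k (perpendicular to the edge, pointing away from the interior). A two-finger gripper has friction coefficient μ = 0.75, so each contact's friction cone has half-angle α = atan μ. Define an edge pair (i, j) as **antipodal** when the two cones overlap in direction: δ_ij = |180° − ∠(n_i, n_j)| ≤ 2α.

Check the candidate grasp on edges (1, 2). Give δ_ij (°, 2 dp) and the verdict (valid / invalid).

δ = 93.70°, invalid

α = atan 0.75 = 36.87°;  2α = 73.74°
edge 1: e_1 = (-1.59, +0.57);  n_1 = (+0.3375, +0.9413)
edge 2: e_2 = (-1.85, -4.27);  n_2 = (-0.9176, +0.3975)
∠(n_1, n_2) = 86.30°
δ = |180° − 86.30°| = 93.70°
93.70° > 2α = 73.74°  →  invalid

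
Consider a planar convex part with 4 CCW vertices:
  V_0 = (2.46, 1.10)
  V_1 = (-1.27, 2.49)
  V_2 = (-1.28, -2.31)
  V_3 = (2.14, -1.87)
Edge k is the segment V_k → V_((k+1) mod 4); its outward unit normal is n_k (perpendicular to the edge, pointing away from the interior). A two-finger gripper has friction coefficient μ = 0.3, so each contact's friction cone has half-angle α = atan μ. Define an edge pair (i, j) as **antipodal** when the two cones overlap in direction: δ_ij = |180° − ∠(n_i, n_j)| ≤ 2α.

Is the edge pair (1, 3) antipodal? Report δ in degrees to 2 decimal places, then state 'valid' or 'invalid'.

δ = 6.03°, valid

α = atan 0.3 = 16.70°;  2α = 33.40°
edge 1: e_1 = (-0.01, -4.80);  n_1 = (-1.0000, +0.0021)
edge 3: e_3 = (+0.32, +2.97);  n_3 = (+0.9942, -0.1071)
∠(n_1, n_3) = 173.97°
δ = |180° − 173.97°| = 6.03°
6.03° ≤ 2α = 33.40°  →  valid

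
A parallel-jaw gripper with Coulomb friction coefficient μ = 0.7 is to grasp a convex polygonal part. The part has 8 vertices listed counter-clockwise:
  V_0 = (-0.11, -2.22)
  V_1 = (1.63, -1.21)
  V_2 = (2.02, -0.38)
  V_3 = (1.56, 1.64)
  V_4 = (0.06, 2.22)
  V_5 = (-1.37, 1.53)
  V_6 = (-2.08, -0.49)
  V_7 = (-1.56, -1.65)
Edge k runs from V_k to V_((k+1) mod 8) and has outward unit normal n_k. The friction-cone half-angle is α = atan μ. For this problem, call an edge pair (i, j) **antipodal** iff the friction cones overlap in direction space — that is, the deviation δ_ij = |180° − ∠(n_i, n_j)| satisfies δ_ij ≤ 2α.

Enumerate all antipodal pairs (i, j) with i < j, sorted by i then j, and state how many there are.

α = atan 0.7 = 34.99°;  2α = 69.98°
n_0 = (+0.5020, -0.8649)
n_1 = (+0.9051, -0.4253)
n_2 = (+0.9750, +0.2220)
n_3 = (+0.3606, +0.9327)
n_4 = (-0.4346, +0.9006)
n_5 = (-0.9434, +0.3316)
n_6 = (-0.9125, -0.4091)
n_7 = (-0.3659, -0.9307)
  (0,1): δ = 145.30°  ·
  (0,2): δ = 107.30°  ·
  (0,3): δ = 51.27°  ✓
  (0,4): δ = 4.38°  ✓
  (0,5): δ = 40.50°  ✓
  (0,6): δ = 84.01°  ·
  (0,7): δ = 128.41°  ·
  (1,2): δ = 142.00°  ·
  (1,3): δ = 85.97°  ·
  (1,4): δ = 39.07°  ✓
  (1,5): δ = 5.80°  ✓
  (1,6): δ = 49.31°  ✓
  (1,7): δ = 93.71°  ·
  (2,3): δ = 123.97°  ·
  (2,4): δ = 77.07°  ·
  (2,5): δ = 32.19°  ✓
  (2,6): δ = 11.32°  ✓
  (2,7): δ = 55.71°  ✓
  (3,4): δ = 133.10°  ·
  (3,5): δ = 88.23°  ·
  (3,6): δ = 44.71°  ✓
  (3,7): δ = 0.32°  ✓
  (4,5): δ = 135.12°  ·
  (4,6): δ = 91.61°  ·
  (4,7): δ = 47.22°  ✓
  (5,6): δ = 136.49°  ·
  (5,7): δ = 92.09°  ·
  (6,7): δ = 135.61°  ·
antipodal pairs: 12

count = 12; pairs: (0,3), (0,4), (0,5), (1,4), (1,5), (1,6), (2,5), (2,6), (2,7), (3,6), (3,7), (4,7)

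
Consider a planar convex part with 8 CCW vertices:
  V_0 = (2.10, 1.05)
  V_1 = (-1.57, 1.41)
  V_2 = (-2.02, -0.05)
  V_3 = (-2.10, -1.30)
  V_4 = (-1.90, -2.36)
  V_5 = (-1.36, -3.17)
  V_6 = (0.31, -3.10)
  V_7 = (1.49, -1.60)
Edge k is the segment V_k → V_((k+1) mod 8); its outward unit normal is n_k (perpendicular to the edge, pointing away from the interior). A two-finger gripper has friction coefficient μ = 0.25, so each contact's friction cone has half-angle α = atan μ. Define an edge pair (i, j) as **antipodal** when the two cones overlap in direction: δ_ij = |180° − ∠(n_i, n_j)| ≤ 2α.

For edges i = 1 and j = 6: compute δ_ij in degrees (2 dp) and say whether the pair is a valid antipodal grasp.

α = atan 0.25 = 14.04°;  2α = 28.07°
edge 1: e_1 = (-0.45, -1.46);  n_1 = (-0.9556, +0.2945)
edge 6: e_6 = (+1.18, +1.50);  n_6 = (+0.7860, -0.6183)
∠(n_1, n_6) = 158.94°
δ = |180° − 158.94°| = 21.06°
21.06° ≤ 2α = 28.07°  →  valid

δ = 21.06°, valid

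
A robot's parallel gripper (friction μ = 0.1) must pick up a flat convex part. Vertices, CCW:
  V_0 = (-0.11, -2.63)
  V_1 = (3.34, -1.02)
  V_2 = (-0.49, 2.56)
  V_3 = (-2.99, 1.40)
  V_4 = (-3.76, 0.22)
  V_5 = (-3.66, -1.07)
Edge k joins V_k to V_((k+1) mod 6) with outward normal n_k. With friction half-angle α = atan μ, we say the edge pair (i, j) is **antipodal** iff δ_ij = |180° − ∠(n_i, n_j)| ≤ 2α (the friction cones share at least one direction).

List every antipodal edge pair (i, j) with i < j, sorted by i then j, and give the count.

α = atan 0.1 = 5.71°;  2α = 11.42°
n_0 = (+0.4229, -0.9062)
n_1 = (+0.6829, +0.7305)
n_2 = (-0.4209, +0.9071)
n_3 = (-0.8375, +0.5465)
n_4 = (-0.9970, -0.0773)
n_5 = (-0.4023, -0.9155)
  (0,1): δ = 68.08°  ·
  (0,2): δ = 0.13°  ✓
  (0,3): δ = 31.86°  ·
  (0,4): δ = 69.42°  ·
  (0,5): δ = 131.26°  ·
  (1,2): δ = 112.04°  ·
  (1,3): δ = 80.06°  ·
  (1,4): δ = 42.50°  ·
  (1,5): δ = 19.35°  ·
  (2,3): δ = 148.02°  ·
  (2,4): δ = 110.46°  ·
  (2,5): δ = 48.61°  ·
  (3,4): δ = 142.44°  ·
  (3,5): δ = 80.60°  ·
  (4,5): δ = 118.16°  ·
antipodal pairs: 1

count = 1; pairs: (0,2)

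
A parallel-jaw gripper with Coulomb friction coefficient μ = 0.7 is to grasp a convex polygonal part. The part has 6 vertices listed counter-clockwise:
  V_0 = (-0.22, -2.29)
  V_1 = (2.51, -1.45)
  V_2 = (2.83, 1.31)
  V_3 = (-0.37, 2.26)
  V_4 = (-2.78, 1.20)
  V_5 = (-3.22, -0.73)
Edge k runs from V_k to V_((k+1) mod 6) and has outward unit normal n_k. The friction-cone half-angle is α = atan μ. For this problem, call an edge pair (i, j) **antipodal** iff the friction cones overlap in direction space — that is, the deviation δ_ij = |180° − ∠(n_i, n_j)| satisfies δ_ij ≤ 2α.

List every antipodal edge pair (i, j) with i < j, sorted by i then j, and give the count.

α = atan 0.7 = 34.99°;  2α = 69.98°
n_0 = (+0.2941, -0.9558)
n_1 = (+0.9933, -0.1152)
n_2 = (+0.2846, +0.9586)
n_3 = (-0.4026, +0.9154)
n_4 = (-0.9750, +0.2223)
n_5 = (-0.4614, -0.8872)
  (0,1): δ = 113.72°  ·
  (0,2): δ = 33.64°  ✓
  (0,3): δ = 6.64°  ✓
  (0,4): δ = 60.05°  ✓
  (0,5): δ = 135.42°  ·
  (1,2): δ = 99.92°  ·
  (1,3): δ = 59.65°  ✓
  (1,4): δ = 6.23°  ✓
  (1,5): δ = 69.14°  ✓
  (2,3): δ = 139.72°  ·
  (2,4): δ = 86.31°  ·
  (2,5): δ = 10.94°  ✓
  (3,4): δ = 126.58°  ·
  (3,5): δ = 51.22°  ✓
  (4,5): δ = 104.63°  ·
antipodal pairs: 8

count = 8; pairs: (0,2), (0,3), (0,4), (1,3), (1,4), (1,5), (2,5), (3,5)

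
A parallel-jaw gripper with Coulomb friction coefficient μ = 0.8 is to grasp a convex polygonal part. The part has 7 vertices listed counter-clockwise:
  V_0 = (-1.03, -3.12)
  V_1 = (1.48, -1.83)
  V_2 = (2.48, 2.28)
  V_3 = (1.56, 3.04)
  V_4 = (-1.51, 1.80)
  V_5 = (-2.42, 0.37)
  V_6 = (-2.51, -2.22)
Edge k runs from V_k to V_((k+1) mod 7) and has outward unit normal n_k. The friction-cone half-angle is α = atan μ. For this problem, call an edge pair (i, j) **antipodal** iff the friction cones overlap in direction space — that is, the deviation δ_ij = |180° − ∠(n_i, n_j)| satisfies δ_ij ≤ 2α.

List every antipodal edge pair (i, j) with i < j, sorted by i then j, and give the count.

count = 11; pairs: (0,2), (0,3), (0,4), (0,5), (1,3), (1,4), (1,5), (1,6), (2,5), (2,6), (3,6)

α = atan 0.8 = 38.66°;  2α = 77.32°
n_0 = (+0.4571, -0.8894)
n_1 = (+0.9717, -0.2364)
n_2 = (+0.6369, +0.7710)
n_3 = (-0.3745, +0.9272)
n_4 = (-0.8437, +0.5369)
n_5 = (-0.9994, +0.0347)
n_6 = (-0.5196, -0.8544)
  (0,1): δ = 130.88°  ·
  (0,2): δ = 66.76°  ✓
  (0,3): δ = 5.21°  ✓
  (0,4): δ = 30.33°  ✓
  (0,5): δ = 60.81°  ✓
  (0,6): δ = 121.50°  ·
  (1,2): δ = 115.88°  ·
  (1,3): δ = 54.33°  ✓
  (1,4): δ = 18.80°  ✓
  (1,5): δ = 11.68°  ✓
  (1,6): δ = 72.37°  ✓
  (2,3): δ = 118.45°  ·
  (2,4): δ = 82.91°  ·
  (2,5): δ = 52.43°  ✓
  (2,6): δ = 8.26°  ✓
  (3,4): δ = 144.47°  ·
  (3,5): δ = 113.98°  ·
  (3,6): δ = 53.30°  ✓
  (4,5): δ = 149.52°  ·
  (4,6): δ = 88.83°  ·
  (5,6): δ = 119.31°  ·
antipodal pairs: 11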